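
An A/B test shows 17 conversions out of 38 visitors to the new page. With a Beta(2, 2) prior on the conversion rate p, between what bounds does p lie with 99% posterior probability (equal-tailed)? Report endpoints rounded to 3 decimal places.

Posterior: Beta(2+17, 2+21) = Beta(19, 23).
Equal-tailed 99% interval: the 0.005 and 0.995 quantiles of Beta(19, 23).
Posterior mean ≈ 0.452, SD ≈ 0.076; a Normal approximation gives roughly [0.257, 0.648].
Exact: F⁻¹(0.005) = 0.265; F⁻¹(0.995) = 0.648.

[0.265, 0.648]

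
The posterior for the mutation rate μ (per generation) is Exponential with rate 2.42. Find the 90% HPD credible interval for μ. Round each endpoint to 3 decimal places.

[0.000, 0.951]

The exponential density is strictly decreasing on [0, ∞), so the HPD interval is anchored at 0: [0, q] with P(μ ≤ q) = 0.90.
q = −ln(1 − 0.90) / 2.42 = 2.3026 / 2.42 = 0.951.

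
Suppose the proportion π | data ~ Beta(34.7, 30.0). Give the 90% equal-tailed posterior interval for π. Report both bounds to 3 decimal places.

Posterior: Beta(34.7, 30.0).
Equal-tailed 90% interval: the 0.05 and 0.95 quantiles of Beta(34.7, 30.0).
Posterior mean ≈ 0.536, SD ≈ 0.062; a Normal approximation gives roughly [0.435, 0.638].
Exact: F⁻¹(0.05) = 0.434; F⁻¹(0.95) = 0.637.

[0.434, 0.637]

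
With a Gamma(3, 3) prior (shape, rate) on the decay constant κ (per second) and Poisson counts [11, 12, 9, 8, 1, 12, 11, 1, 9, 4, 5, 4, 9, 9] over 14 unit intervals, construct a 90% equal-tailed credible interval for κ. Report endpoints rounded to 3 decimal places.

Posterior: Gamma(3+105, 3+14) = Gamma(108, 17) (shape, rate).
Equal-tailed 90% interval: Gamma(108, 17) quantiles at 0.05 and 0.95.
Posterior mean ≈ 6.353, SD ≈ 0.611; a Normal approximation gives roughly [5.347, 7.358].
Exact: lower = 5.382; upper = 7.391.

[5.382, 7.391]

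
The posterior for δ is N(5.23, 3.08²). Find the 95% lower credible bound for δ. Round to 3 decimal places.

Need L with P(δ ≥ L) = 0.95: L = 5.23 − z_{0.05}·3.08.
z = 1.645; L = 5.23 − 1.645 × 3.08 = 0.164.

0.164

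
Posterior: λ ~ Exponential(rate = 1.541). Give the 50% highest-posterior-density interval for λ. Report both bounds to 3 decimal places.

[0.000, 0.450]

The exponential density is strictly decreasing on [0, ∞), so the HPD interval is anchored at 0: [0, q] with P(λ ≤ q) = 0.50.
q = −ln(1 − 0.50) / 1.541 = 0.6931 / 1.541 = 0.450.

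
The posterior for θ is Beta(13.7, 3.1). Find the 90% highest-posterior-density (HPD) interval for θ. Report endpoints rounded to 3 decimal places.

The posterior is unimodal and skewed, so the HPD interval has equal density at both endpoints and is the shortest 90% interval.
Solving f(0.677) = f(0.961) with F(0.961) − F(0.677) = 0.90 gives [0.677, 0.961].
For comparison, the equal-tailed interval is [0.645, 0.943]; the HPD is narrower and shifted toward the mode.

[0.677, 0.961]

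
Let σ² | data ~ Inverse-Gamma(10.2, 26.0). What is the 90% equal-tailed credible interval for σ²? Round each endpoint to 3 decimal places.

Inverse-Gamma(10.2, 26.0) quantiles: F⁻¹(0.05) and F⁻¹(0.95).
Equivalently, 1/σ² ~ Gamma(10.2, rate = 26.0); invert its 0.95 and 0.05 quantiles.
Posterior mean ≈ 2.826, SD ≈ 0.987; a Normal approximation gives roughly [1.203, 4.449].
Exact: lower = 1.629; upper = 4.665.

[1.629, 4.665]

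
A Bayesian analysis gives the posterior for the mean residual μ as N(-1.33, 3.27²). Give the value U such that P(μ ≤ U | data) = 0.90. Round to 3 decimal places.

Need U with P(μ ≤ U) = 0.90: U = -1.33 + z_{0.1}·3.27.
z = 1.282; U = -1.33 + 1.282 × 3.27 = 2.861.

2.861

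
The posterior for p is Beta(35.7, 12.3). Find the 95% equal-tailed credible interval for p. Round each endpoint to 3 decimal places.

Posterior: Beta(35.7, 12.3).
Equal-tailed 95% interval: the 0.025 and 0.975 quantiles of Beta(35.7, 12.3).
Posterior mean ≈ 0.744, SD ≈ 0.062; a Normal approximation gives roughly [0.622, 0.866].
Exact: F⁻¹(0.025) = 0.613; F⁻¹(0.975) = 0.856.

[0.613, 0.856]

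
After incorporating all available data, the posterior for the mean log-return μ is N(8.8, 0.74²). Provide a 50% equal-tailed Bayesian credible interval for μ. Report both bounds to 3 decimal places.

[8.301, 9.299]

The posterior is symmetric, so the 50% equal-tailed interval is μ = 8.8 ± z·0.74 with z = 0.674.
Half-width: 0.674 × 0.74 = 0.499.
8.8 − 0.499 = 8.301; 8.8 + 0.499 = 9.299.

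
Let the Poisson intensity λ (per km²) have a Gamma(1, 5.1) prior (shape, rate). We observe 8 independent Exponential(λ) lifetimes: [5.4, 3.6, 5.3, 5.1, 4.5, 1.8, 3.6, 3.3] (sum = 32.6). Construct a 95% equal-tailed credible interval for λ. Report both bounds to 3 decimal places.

Posterior: Gamma(1+8, 5.1+32.6) = Gamma(9, 37.7) (shape, rate).
Equal-tailed 95% interval: Gamma(9, 37.7) quantiles at 0.025 and 0.975.
Posterior mean ≈ 0.239, SD ≈ 0.080; a Normal approximation gives roughly [0.083, 0.395].
Exact: lower = 0.109; upper = 0.418.

[0.109, 0.418]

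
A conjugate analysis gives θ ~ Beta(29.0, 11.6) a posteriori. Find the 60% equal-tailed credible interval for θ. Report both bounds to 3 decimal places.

Posterior: Beta(29.0, 11.6).
Equal-tailed 60% interval: the 0.2 and 0.8 quantiles of Beta(29.0, 11.6).
Posterior mean ≈ 0.714, SD ≈ 0.070; a Normal approximation gives roughly [0.655, 0.773].
Exact: F⁻¹(0.2) = 0.656; F⁻¹(0.8) = 0.775.

[0.656, 0.775]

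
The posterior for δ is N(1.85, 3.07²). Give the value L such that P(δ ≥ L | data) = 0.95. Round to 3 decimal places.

Need L with P(δ ≥ L) = 0.95: L = 1.85 − z_{0.05}·3.07.
z = 1.645; L = 1.85 − 1.645 × 3.07 = -3.200.

-3.200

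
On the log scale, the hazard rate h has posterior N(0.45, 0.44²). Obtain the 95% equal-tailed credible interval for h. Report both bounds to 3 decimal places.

[0.662, 3.715]

On the log scale the 95% interval is 0.45 ± 1.960 × 0.44 = [-0.4124, 1.3124].
Exponentiate: [e^-0.4124, e^1.3124] = [0.662, 3.715].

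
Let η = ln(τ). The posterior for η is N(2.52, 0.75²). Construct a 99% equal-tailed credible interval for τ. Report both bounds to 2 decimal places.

On the log scale the 99% interval is 2.52 ± 2.576 × 0.75 = [0.5881, 4.4519].
Exponentiate: [e^0.5881, e^4.4519] = [1.80, 85.79].

[1.80, 85.79]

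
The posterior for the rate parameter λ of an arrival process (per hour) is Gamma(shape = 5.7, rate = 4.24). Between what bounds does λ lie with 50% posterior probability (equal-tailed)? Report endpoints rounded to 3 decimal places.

[0.935, 1.670]

Posterior: Gamma(shape 5.7, rate 4.24).
Equal-tailed 50% interval: Gamma(5.7, 4.24) quantiles at 0.25 and 0.75.
Posterior mean ≈ 1.344, SD ≈ 0.563; a Normal approximation gives roughly [0.965, 1.724].
Exact: lower = 0.935; upper = 1.670.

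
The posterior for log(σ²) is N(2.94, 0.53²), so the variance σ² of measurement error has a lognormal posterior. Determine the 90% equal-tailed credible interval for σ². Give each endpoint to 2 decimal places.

[7.91, 45.23]

On the log scale the 90% interval is 2.94 ± 1.645 × 0.53 = [2.0682, 3.8118].
Exponentiate: [e^2.0682, e^3.8118] = [7.91, 45.23].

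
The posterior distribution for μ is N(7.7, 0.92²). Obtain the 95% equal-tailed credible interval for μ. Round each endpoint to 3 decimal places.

The posterior is symmetric, so the 95% equal-tailed interval is μ = 7.7 ± z·0.92 with z = 1.960.
Half-width: 1.960 × 0.92 = 1.803.
7.7 − 1.803 = 5.897; 7.7 + 1.803 = 9.503.

[5.897, 9.503]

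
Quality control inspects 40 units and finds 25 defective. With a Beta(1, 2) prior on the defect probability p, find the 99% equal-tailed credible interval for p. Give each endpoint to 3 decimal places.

Posterior: Beta(1+25, 2+15) = Beta(26, 17).
Equal-tailed 99% interval: the 0.005 and 0.995 quantiles of Beta(26, 17).
Posterior mean ≈ 0.605, SD ≈ 0.074; a Normal approximation gives roughly [0.415, 0.795].
Exact: F⁻¹(0.005) = 0.410; F⁻¹(0.995) = 0.782.

[0.410, 0.782]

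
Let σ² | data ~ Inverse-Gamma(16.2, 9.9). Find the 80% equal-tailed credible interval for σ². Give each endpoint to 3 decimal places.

[0.460, 0.876]

Inverse-Gamma(16.2, 9.9) quantiles: F⁻¹(0.1) and F⁻¹(0.9).
Equivalently, 1/σ² ~ Gamma(16.2, rate = 9.9); invert its 0.9 and 0.1 quantiles.
Posterior mean ≈ 0.651, SD ≈ 0.173; a Normal approximation gives roughly [0.430, 0.873].
Exact: lower = 0.460; upper = 0.876.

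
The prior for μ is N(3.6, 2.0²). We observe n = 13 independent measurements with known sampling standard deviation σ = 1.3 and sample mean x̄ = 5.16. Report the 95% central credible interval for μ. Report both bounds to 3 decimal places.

Posterior precision = 1/2.0² + 13/1.3² = 0.2500 + 7.6923 = 7.9423, so posterior SD = 0.3548.
Posterior mean = (3.6/2.0² + 13·5.16/1.3²) / 7.9423 = 5.1109.
Interval: 5.1109 ± 1.960 × 0.3548 → [4.415, 5.806].

[4.415, 5.806]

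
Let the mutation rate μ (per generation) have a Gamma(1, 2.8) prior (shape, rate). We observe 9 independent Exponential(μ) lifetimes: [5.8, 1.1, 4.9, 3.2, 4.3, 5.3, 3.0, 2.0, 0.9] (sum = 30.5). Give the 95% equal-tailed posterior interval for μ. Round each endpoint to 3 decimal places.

Posterior: Gamma(1+9, 2.8+30.5) = Gamma(10, 33.3) (shape, rate).
Equal-tailed 95% interval: Gamma(10, 33.3) quantiles at 0.025 and 0.975.
Posterior mean ≈ 0.300, SD ≈ 0.095; a Normal approximation gives roughly [0.114, 0.486].
Exact: lower = 0.144; upper = 0.513.

[0.144, 0.513]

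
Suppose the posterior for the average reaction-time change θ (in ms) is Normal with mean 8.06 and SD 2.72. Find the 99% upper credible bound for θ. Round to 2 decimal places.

Need U with P(θ ≤ U) = 0.99: U = 8.06 + z_{0.01}·2.72.
z = 2.326; U = 8.06 + 2.326 × 2.72 = 14.39.

14.39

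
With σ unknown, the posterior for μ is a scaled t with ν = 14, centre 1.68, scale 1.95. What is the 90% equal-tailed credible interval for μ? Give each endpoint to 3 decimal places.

The t_14 distribution is symmetric; the 90% interval is 1.68 ± t·1.95 with t_{0.95,14} = 1.761.
Half-width: 1.761 × 1.95 = 3.435.
1.68 − 3.435 = -1.755; 1.68 + 3.435 = 5.115.

[-1.755, 5.115]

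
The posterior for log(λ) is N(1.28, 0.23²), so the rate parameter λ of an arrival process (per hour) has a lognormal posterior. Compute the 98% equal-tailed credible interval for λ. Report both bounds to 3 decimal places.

On the log scale the 98% interval is 1.28 ± 2.326 × 0.23 = [0.7449, 1.8151].
Exponentiate: [e^0.7449, e^1.8151] = [2.106, 6.141].

[2.106, 6.141]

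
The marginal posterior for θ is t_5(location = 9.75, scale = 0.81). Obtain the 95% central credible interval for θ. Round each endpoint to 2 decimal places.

The t_5 distribution is symmetric; the 95% interval is 9.75 ± t·0.81 with t_{0.975,5} = 2.571.
Half-width: 2.571 × 0.81 = 2.08.
9.75 − 2.08 = 7.67; 9.75 + 2.08 = 11.83.

[7.67, 11.83]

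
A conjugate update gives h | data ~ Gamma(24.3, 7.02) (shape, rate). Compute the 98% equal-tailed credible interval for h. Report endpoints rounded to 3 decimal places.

[2.040, 5.301]

Posterior: Gamma(shape 24.3, rate 7.02).
Equal-tailed 98% interval: Gamma(24.3, 7.02) quantiles at 0.01 and 0.99.
Posterior mean ≈ 3.462, SD ≈ 0.702; a Normal approximation gives roughly [1.828, 5.095].
Exact: lower = 2.040; upper = 5.301.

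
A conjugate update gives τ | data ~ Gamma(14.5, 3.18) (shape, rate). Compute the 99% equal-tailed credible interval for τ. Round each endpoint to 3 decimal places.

[2.063, 8.229]

Posterior: Gamma(shape 14.5, rate 3.18).
Equal-tailed 99% interval: Gamma(14.5, 3.18) quantiles at 0.005 and 0.995.
Posterior mean ≈ 4.560, SD ≈ 1.197; a Normal approximation gives roughly [1.475, 7.644].
Exact: lower = 2.063; upper = 8.229.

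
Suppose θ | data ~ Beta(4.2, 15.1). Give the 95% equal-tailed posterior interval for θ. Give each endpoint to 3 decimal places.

[0.069, 0.421]

Posterior: Beta(4.2, 15.1).
Equal-tailed 95% interval: the 0.025 and 0.975 quantiles of Beta(4.2, 15.1).
Posterior mean ≈ 0.218, SD ≈ 0.092; a Normal approximation gives roughly [0.038, 0.397].
Exact: F⁻¹(0.025) = 0.069; F⁻¹(0.975) = 0.421.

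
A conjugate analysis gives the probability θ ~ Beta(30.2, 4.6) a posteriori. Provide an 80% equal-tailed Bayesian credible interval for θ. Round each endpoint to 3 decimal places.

[0.791, 0.935]

Posterior: Beta(30.2, 4.6).
Equal-tailed 80% interval: the 0.1 and 0.9 quantiles of Beta(30.2, 4.6).
Posterior mean ≈ 0.868, SD ≈ 0.057; a Normal approximation gives roughly [0.795, 0.940].
Exact: F⁻¹(0.1) = 0.791; F⁻¹(0.9) = 0.935.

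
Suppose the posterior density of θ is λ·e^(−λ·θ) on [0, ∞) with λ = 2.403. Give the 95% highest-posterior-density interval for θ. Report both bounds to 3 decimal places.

The exponential density is strictly decreasing on [0, ∞), so the HPD interval is anchored at 0: [0, q] with P(θ ≤ q) = 0.95.
q = −ln(1 − 0.95) / 2.403 = 2.9957 / 2.403 = 1.247.

[0.000, 1.247]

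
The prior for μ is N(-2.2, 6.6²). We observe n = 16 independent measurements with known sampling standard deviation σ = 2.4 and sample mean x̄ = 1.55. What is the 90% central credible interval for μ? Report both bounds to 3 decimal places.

Posterior precision = 1/6.6² + 16/2.4² = 0.0230 + 2.7778 = 2.8007, so posterior SD = 0.5975.
Posterior mean = (-2.2/6.6² + 16·1.55/2.4²) / 2.8007 = 1.5193.
Interval: 1.5193 ± 1.645 × 0.5975 → [0.536, 2.502].

[0.536, 2.502]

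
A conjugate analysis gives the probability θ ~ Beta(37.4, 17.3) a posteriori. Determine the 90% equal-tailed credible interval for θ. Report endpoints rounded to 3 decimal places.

Posterior: Beta(37.4, 17.3).
Equal-tailed 90% interval: the 0.05 and 0.95 quantiles of Beta(37.4, 17.3).
Posterior mean ≈ 0.684, SD ≈ 0.062; a Normal approximation gives roughly [0.581, 0.786].
Exact: F⁻¹(0.05) = 0.577; F⁻¹(0.95) = 0.782.

[0.577, 0.782]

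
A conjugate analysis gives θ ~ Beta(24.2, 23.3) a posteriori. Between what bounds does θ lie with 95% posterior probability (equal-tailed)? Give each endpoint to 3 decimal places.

[0.369, 0.649]

Posterior: Beta(24.2, 23.3).
Equal-tailed 95% interval: the 0.025 and 0.975 quantiles of Beta(24.2, 23.3).
Posterior mean ≈ 0.509, SD ≈ 0.072; a Normal approximation gives roughly [0.369, 0.650].
Exact: F⁻¹(0.025) = 0.369; F⁻¹(0.975) = 0.649.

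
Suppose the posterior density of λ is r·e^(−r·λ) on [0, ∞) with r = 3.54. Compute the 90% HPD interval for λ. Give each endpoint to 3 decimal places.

The exponential density is strictly decreasing on [0, ∞), so the HPD interval is anchored at 0: [0, q] with P(λ ≤ q) = 0.90.
q = −ln(1 − 0.90) / 3.54 = 2.3026 / 3.54 = 0.650.

[0.000, 0.650]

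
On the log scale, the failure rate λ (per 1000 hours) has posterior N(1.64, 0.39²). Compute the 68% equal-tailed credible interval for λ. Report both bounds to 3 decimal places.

[3.498, 7.598]

On the log scale the 68% interval is 1.64 ± 0.994 × 0.39 = [1.2522, 2.0278].
Exponentiate: [e^1.2522, e^2.0278] = [3.498, 7.598].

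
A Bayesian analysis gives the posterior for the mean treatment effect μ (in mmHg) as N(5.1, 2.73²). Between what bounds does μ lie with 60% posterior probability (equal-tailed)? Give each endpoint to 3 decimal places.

[2.802, 7.398]

The posterior is symmetric, so the 60% equal-tailed interval is μ = 5.1 ± z·2.73 with z = 0.842.
Half-width: 0.842 × 2.73 = 2.298.
5.1 − 2.298 = 2.802; 5.1 + 2.298 = 7.398.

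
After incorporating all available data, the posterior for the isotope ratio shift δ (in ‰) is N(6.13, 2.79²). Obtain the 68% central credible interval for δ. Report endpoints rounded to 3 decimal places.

The posterior is symmetric, so the 68% equal-tailed interval is δ = 6.13 ± z·2.79 with z = 0.994.
Half-width: 0.994 × 2.79 = 2.775.
6.13 − 2.775 = 3.355; 6.13 + 2.775 = 8.905.

[3.355, 8.905]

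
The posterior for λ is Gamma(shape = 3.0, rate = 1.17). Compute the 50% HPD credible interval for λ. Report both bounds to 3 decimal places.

The posterior is unimodal and skewed, so the HPD interval has equal density at both endpoints and is the shortest 50% interval.
Solving f(0.994) = f(2.705) with F(2.705) − F(0.994) = 0.50 gives [0.994, 2.705].
For comparison, the equal-tailed interval is [1.476, 3.351]; the HPD is narrower and shifted toward the mode.

[0.994, 2.705]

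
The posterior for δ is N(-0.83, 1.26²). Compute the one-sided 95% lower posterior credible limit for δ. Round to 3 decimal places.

Need L with P(δ ≥ L) = 0.95: L = -0.83 − z_{0.05}·1.26.
z = 1.645; L = -0.83 − 1.645 × 1.26 = -2.903.

-2.903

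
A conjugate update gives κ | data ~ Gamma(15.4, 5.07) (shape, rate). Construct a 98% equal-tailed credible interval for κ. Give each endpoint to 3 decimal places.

Posterior: Gamma(shape 15.4, rate 5.07).
Equal-tailed 98% interval: Gamma(15.4, 5.07) quantiles at 0.01 and 0.99.
Posterior mean ≈ 3.037, SD ≈ 0.774; a Normal approximation gives roughly [1.237, 4.838].
Exact: lower = 1.530; upper = 5.121.

[1.530, 5.121]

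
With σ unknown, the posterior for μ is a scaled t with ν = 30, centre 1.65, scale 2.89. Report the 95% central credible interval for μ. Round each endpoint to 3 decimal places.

[-4.252, 7.552]

The t_30 distribution is symmetric; the 95% interval is 1.65 ± t·2.89 with t_{0.975,30} = 2.042.
Half-width: 2.042 × 2.89 = 5.902.
1.65 − 5.902 = -4.252; 1.65 + 5.902 = 7.552.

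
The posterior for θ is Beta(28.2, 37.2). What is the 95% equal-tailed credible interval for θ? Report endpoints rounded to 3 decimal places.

Posterior: Beta(28.2, 37.2).
Equal-tailed 95% interval: the 0.025 and 0.975 quantiles of Beta(28.2, 37.2).
Posterior mean ≈ 0.431, SD ≈ 0.061; a Normal approximation gives roughly [0.312, 0.550].
Exact: F⁻¹(0.025) = 0.314; F⁻¹(0.975) = 0.552.

[0.314, 0.552]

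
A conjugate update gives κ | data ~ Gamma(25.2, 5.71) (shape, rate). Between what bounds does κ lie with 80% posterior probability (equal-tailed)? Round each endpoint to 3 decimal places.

[3.331, 5.571]

Posterior: Gamma(shape 25.2, rate 5.71).
Equal-tailed 80% interval: Gamma(25.2, 5.71) quantiles at 0.1 and 0.9.
Posterior mean ≈ 4.413, SD ≈ 0.879; a Normal approximation gives roughly [3.287, 5.540].
Exact: lower = 3.331; upper = 5.571.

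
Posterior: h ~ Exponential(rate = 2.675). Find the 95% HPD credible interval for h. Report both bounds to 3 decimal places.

[0.000, 1.120]

The exponential density is strictly decreasing on [0, ∞), so the HPD interval is anchored at 0: [0, q] with P(h ≤ q) = 0.95.
q = −ln(1 − 0.95) / 2.675 = 2.9957 / 2.675 = 1.120.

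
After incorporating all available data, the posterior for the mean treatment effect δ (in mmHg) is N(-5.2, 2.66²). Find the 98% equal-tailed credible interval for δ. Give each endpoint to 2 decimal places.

The posterior is symmetric, so the 98% equal-tailed interval is δ = -5.2 ± z·2.66 with z = 2.326.
Half-width: 2.326 × 2.66 = 6.19.
-5.2 − 6.19 = -11.39; -5.2 + 6.19 = 0.99.

[-11.39, 0.99]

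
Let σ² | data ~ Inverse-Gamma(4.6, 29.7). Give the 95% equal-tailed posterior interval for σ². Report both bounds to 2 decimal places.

Inverse-Gamma(4.6, 29.7) quantiles: F⁻¹(0.025) and F⁻¹(0.975).
Equivalently, 1/σ² ~ Gamma(4.6, rate = 29.7); invert its 0.975 and 0.025 quantiles.
Posterior mean ≈ 8.25, SD ≈ 5.12; a Normal approximation gives roughly [-1.78, 18.28].
Exact: lower = 3.08; upper = 21.16.

[3.08, 21.16]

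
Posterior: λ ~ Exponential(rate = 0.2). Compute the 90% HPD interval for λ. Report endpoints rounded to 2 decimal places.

The exponential density is strictly decreasing on [0, ∞), so the HPD interval is anchored at 0: [0, q] with P(λ ≤ q) = 0.90.
q = −ln(1 − 0.90) / 0.2 = 2.3026 / 0.2 = 11.51.

[0.00, 11.51]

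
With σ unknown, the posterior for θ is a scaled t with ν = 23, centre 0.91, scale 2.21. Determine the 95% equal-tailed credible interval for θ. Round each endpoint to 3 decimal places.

[-3.662, 5.482]

The t_23 distribution is symmetric; the 95% interval is 0.91 ± t·2.21 with t_{0.975,23} = 2.069.
Half-width: 2.069 × 2.21 = 4.572.
0.91 − 4.572 = -3.662; 0.91 + 4.572 = 5.482.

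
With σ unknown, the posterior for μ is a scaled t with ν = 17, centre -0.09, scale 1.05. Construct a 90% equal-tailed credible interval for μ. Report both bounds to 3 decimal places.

The t_17 distribution is symmetric; the 90% interval is -0.09 ± t·1.05 with t_{0.95,17} = 1.740.
Half-width: 1.740 × 1.05 = 1.827.
-0.09 − 1.827 = -1.917; -0.09 + 1.827 = 1.737.

[-1.917, 1.737]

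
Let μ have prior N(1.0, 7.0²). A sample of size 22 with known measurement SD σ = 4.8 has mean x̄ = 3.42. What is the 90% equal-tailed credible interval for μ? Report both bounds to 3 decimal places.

Posterior precision = 1/7.0² + 22/4.8² = 0.0204 + 0.9549 = 0.9753, so posterior SD = 1.0126.
Posterior mean = (1.0/7.0² + 22·3.42/4.8²) / 0.9753 = 3.3694.
Interval: 3.3694 ± 1.645 × 1.0126 → [1.704, 5.035].

[1.704, 5.035]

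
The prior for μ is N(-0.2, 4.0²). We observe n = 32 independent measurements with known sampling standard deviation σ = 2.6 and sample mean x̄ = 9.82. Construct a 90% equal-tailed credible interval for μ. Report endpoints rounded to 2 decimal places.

[8.94, 10.44]

Posterior precision = 1/4.0² + 32/2.6² = 0.0625 + 4.7337 = 4.7962, so posterior SD = 0.4566.
Posterior mean = (-0.2/4.0² + 32·9.82/2.6²) / 4.7962 = 9.6894.
Interval: 9.6894 ± 1.645 × 0.4566 → [8.94, 10.44].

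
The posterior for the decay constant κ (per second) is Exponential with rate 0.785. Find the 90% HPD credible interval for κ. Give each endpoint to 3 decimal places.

[0.000, 2.933]

The exponential density is strictly decreasing on [0, ∞), so the HPD interval is anchored at 0: [0, q] with P(κ ≤ q) = 0.90.
q = −ln(1 − 0.90) / 0.785 = 2.3026 / 0.785 = 2.933.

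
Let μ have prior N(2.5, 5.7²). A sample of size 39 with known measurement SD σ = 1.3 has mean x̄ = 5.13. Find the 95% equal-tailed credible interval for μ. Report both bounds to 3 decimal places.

Posterior precision = 1/5.7² + 39/1.3² = 0.0308 + 23.0769 = 23.1077, so posterior SD = 0.2080.
Posterior mean = (2.5/5.7² + 39·5.13/1.3²) / 23.1077 = 5.1265.
Interval: 5.1265 ± 1.960 × 0.2080 → [4.719, 5.534].

[4.719, 5.534]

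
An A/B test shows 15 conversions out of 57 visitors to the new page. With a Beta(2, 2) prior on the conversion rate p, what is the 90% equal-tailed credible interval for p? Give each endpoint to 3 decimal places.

[0.189, 0.376]

Posterior: Beta(2+15, 2+42) = Beta(17, 44).
Equal-tailed 90% interval: the 0.05 and 0.95 quantiles of Beta(17, 44).
Posterior mean ≈ 0.279, SD ≈ 0.057; a Normal approximation gives roughly [0.185, 0.372].
Exact: F⁻¹(0.05) = 0.189; F⁻¹(0.95) = 0.376.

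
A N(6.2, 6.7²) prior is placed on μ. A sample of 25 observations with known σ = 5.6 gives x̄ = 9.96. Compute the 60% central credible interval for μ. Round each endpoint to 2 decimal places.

Posterior precision = 1/6.7² + 25/5.6² = 0.0223 + 0.7972 = 0.8195, so posterior SD = 1.1047.
Posterior mean = (6.2/6.7² + 25·9.96/5.6²) / 0.8195 = 9.8578.
Interval: 9.8578 ± 0.842 × 1.1047 → [8.93, 10.79].

[8.93, 10.79]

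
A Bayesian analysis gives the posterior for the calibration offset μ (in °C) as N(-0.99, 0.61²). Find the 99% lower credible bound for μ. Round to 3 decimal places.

-2.409

Need L with P(μ ≥ L) = 0.99: L = -0.99 − z_{0.01}·0.61.
z = 2.326; L = -0.99 − 2.326 × 0.61 = -2.409.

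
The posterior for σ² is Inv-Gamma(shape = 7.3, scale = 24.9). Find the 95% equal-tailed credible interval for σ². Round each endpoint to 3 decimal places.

Inverse-Gamma(7.3, 24.9) quantiles: F⁻¹(0.025) and F⁻¹(0.975).
Equivalently, 1/σ² ~ Gamma(7.3, rate = 24.9); invert its 0.975 and 0.025 quantiles.
Posterior mean ≈ 3.952, SD ≈ 1.717; a Normal approximation gives roughly [0.588, 7.317].
Exact: lower = 1.848; upper = 8.290.

[1.848, 8.290]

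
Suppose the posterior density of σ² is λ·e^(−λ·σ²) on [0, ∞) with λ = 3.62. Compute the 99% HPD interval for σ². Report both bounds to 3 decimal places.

[0.000, 1.272]

The exponential density is strictly decreasing on [0, ∞), so the HPD interval is anchored at 0: [0, q] with P(σ² ≤ q) = 0.99.
q = −ln(1 − 0.99) / 3.62 = 4.6052 / 3.62 = 1.272.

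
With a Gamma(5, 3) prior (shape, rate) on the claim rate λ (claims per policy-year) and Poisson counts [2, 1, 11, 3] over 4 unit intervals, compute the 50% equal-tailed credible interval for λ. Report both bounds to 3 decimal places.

[2.669, 3.565]

Posterior: Gamma(5+17, 3+4) = Gamma(22, 7) (shape, rate).
Equal-tailed 50% interval: Gamma(22, 7) quantiles at 0.25 and 0.75.
Posterior mean ≈ 3.143, SD ≈ 0.670; a Normal approximation gives roughly [2.691, 3.595].
Exact: lower = 2.669; upper = 3.565.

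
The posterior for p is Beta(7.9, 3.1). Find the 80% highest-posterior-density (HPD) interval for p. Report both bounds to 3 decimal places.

The posterior is unimodal and skewed, so the HPD interval has equal density at both endpoints and is the shortest 80% interval.
Solving f(0.575) = f(0.904) with F(0.904) − F(0.575) = 0.80 gives [0.575, 0.904].
For comparison, the equal-tailed interval is [0.540, 0.877]; the HPD is narrower and shifted toward the mode.

[0.575, 0.904]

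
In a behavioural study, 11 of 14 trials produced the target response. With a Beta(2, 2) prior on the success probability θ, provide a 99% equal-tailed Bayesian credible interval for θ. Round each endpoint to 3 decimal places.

Posterior: Beta(2+11, 2+3) = Beta(13, 5).
Equal-tailed 99% interval: the 0.005 and 0.995 quantiles of Beta(13, 5).
Posterior mean ≈ 0.722, SD ≈ 0.103; a Normal approximation gives roughly [0.458, 0.987].
Exact: F⁻¹(0.005) = 0.427; F⁻¹(0.995) = 0.930.

[0.427, 0.930]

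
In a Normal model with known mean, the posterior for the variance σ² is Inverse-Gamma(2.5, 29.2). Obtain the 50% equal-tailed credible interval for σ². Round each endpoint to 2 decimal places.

Inverse-Gamma(2.5, 29.2) quantiles: F⁻¹(0.25) and F⁻¹(0.75).
Equivalently, 1/σ² ~ Gamma(2.5, rate = 29.2); invert its 0.75 and 0.25 quantiles.
Posterior mean ≈ 19.47, SD ≈ 27.53; a Normal approximation gives roughly [0.90, 38.04].
Exact: lower = 8.81; upper = 21.84.

[8.81, 21.84]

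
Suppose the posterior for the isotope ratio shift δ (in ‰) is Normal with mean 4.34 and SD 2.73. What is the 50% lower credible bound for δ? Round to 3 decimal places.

Need L with P(δ ≥ L) = 0.50: L = 4.34 − z_{0.5}·2.73.
z = 0.000; L = 4.34 − 0.000 × 2.73 = 4.340.

4.340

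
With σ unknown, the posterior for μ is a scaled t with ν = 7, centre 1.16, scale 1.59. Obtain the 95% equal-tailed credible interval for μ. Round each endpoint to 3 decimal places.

The t_7 distribution is symmetric; the 95% interval is 1.16 ± t·1.59 with t_{0.975,7} = 2.365.
Half-width: 2.365 × 1.59 = 3.760.
1.16 − 3.760 = -2.600; 1.16 + 3.760 = 4.920.

[-2.600, 4.920]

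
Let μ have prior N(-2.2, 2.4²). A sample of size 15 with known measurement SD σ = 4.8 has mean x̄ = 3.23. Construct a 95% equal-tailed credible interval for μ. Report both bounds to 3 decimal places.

Posterior precision = 1/2.4² + 15/4.8² = 0.1736 + 0.6510 = 0.8247, so posterior SD = 1.1012.
Posterior mean = (-2.2/2.4² + 15·3.23/4.8²) / 0.8247 = 2.0868.
Interval: 2.0868 ± 1.960 × 1.1012 → [-0.071, 4.245].

[-0.071, 4.245]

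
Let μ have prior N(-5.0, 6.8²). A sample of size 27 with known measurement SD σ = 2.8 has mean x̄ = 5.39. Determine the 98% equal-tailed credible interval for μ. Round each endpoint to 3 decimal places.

Posterior precision = 1/6.8² + 27/2.8² = 0.0216 + 3.4439 = 3.4655, so posterior SD = 0.5372.
Posterior mean = (-5.0/6.8² + 27·5.39/2.8²) / 3.4655 = 5.3252.
Interval: 5.3252 ± 2.326 × 0.5372 → [4.076, 6.575].

[4.076, 6.575]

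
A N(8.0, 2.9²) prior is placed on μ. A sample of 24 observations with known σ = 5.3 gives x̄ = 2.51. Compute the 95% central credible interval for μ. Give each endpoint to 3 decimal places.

[1.194, 5.167]

Posterior precision = 1/2.9² + 24/5.3² = 0.1189 + 0.8544 = 0.9733, so posterior SD = 1.0136.
Posterior mean = (8.0/2.9² + 24·2.51/5.3²) / 0.9733 = 3.1807.
Interval: 3.1807 ± 1.960 × 1.0136 → [1.194, 5.167].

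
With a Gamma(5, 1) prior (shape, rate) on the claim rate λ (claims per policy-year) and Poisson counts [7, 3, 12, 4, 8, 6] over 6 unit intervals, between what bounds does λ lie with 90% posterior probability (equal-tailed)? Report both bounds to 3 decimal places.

Posterior: Gamma(5+40, 1+6) = Gamma(45, 7) (shape, rate).
Equal-tailed 90% interval: Gamma(45, 7) quantiles at 0.05 and 0.95.
Posterior mean ≈ 6.429, SD ≈ 0.958; a Normal approximation gives roughly [4.852, 8.005].
Exact: lower = 4.938; upper = 8.082.

[4.938, 8.082]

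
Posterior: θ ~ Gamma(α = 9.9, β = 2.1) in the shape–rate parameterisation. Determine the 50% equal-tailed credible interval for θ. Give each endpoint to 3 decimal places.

Posterior: Gamma(shape 9.9, rate 2.1).
Equal-tailed 50% interval: Gamma(9.9, 2.1) quantiles at 0.25 and 0.75.
Posterior mean ≈ 4.714, SD ≈ 1.498; a Normal approximation gives roughly [3.704, 5.725].
Exact: lower = 3.637; upper = 5.620.

[3.637, 5.620]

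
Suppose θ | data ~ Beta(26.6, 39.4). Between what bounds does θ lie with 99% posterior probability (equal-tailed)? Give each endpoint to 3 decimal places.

Posterior: Beta(26.6, 39.4).
Equal-tailed 99% interval: the 0.005 and 0.995 quantiles of Beta(26.6, 39.4).
Posterior mean ≈ 0.403, SD ≈ 0.060; a Normal approximation gives roughly [0.249, 0.557].
Exact: F⁻¹(0.005) = 0.256; F⁻¹(0.995) = 0.561.

[0.256, 0.561]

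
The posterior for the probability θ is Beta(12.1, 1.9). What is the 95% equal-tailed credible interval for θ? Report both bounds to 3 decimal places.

Posterior: Beta(12.1, 1.9).
Equal-tailed 95% interval: the 0.025 and 0.975 quantiles of Beta(12.1, 1.9).
Posterior mean ≈ 0.864, SD ≈ 0.088; a Normal approximation gives roughly [0.691, 1.038].
Exact: F⁻¹(0.025) = 0.650; F⁻¹(0.975) = 0.983.

[0.650, 0.983]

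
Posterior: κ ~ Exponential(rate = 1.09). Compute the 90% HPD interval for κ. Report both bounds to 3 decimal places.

The exponential density is strictly decreasing on [0, ∞), so the HPD interval is anchored at 0: [0, q] with P(κ ≤ q) = 0.90.
q = −ln(1 − 0.90) / 1.09 = 2.3026 / 1.09 = 2.112.

[0.000, 2.112]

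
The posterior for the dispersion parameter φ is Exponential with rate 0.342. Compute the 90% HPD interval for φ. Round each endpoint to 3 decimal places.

[0.000, 6.733]

The exponential density is strictly decreasing on [0, ∞), so the HPD interval is anchored at 0: [0, q] with P(φ ≤ q) = 0.90.
q = −ln(1 − 0.90) / 0.342 = 2.3026 / 0.342 = 6.733.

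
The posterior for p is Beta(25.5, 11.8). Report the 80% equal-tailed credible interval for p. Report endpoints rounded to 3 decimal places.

[0.585, 0.778]

Posterior: Beta(25.5, 11.8).
Equal-tailed 80% interval: the 0.1 and 0.9 quantiles of Beta(25.5, 11.8).
Posterior mean ≈ 0.684, SD ≈ 0.075; a Normal approximation gives roughly [0.587, 0.780].
Exact: F⁻¹(0.1) = 0.585; F⁻¹(0.9) = 0.778.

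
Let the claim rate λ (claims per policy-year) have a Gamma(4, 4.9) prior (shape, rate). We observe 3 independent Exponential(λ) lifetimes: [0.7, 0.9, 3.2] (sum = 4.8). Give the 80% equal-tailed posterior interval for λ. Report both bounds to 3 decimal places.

Posterior: Gamma(4+3, 4.9+4.8) = Gamma(7, 9.7) (shape, rate).
Equal-tailed 80% interval: Gamma(7, 9.7) quantiles at 0.1 and 0.9.
Posterior mean ≈ 0.722, SD ≈ 0.273; a Normal approximation gives roughly [0.372, 1.071].
Exact: lower = 0.402; upper = 1.086.

[0.402, 1.086]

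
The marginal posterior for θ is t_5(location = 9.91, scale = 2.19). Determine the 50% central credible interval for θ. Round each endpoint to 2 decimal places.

[8.32, 11.50]

The t_5 distribution is symmetric; the 50% interval is 9.91 ± t·2.19 with t_{0.75,5} = 0.727.
Half-width: 0.727 × 2.19 = 1.59.
9.91 − 1.59 = 8.32; 9.91 + 1.59 = 11.50.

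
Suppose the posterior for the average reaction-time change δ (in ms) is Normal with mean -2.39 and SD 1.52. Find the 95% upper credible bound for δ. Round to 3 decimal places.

0.110

Need U with P(δ ≤ U) = 0.95: U = -2.39 + z_{0.05}·1.52.
z = 1.645; U = -2.39 + 1.645 × 1.52 = 0.110.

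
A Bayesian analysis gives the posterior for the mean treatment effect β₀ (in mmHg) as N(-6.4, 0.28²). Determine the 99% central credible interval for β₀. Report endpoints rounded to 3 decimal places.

The posterior is symmetric, so the 99% equal-tailed interval is β₀ = -6.4 ± z·0.28 with z = 2.576.
Half-width: 2.576 × 0.28 = 0.721.
-6.4 − 0.721 = -7.121; -6.4 + 0.721 = -5.679.

[-7.121, -5.679]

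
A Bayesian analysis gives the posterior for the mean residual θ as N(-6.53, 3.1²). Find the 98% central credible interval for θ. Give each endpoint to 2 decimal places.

The posterior is symmetric, so the 98% equal-tailed interval is θ = -6.53 ± z·3.1 with z = 2.326.
Half-width: 2.326 × 3.1 = 7.21.
-6.53 − 7.21 = -13.74; -6.53 + 7.21 = 0.68.

[-13.74, 0.68]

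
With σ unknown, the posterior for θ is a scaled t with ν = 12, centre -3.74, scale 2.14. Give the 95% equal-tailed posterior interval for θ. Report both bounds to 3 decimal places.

The t_12 distribution is symmetric; the 95% interval is -3.74 ± t·2.14 with t_{0.975,12} = 2.179.
Half-width: 2.179 × 2.14 = 4.663.
-3.74 − 4.663 = -8.403; -3.74 + 4.663 = 0.923.

[-8.403, 0.923]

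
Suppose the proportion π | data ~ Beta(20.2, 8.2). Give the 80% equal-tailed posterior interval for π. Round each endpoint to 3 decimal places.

Posterior: Beta(20.2, 8.2).
Equal-tailed 80% interval: the 0.1 and 0.9 quantiles of Beta(20.2, 8.2).
Posterior mean ≈ 0.711, SD ≈ 0.084; a Normal approximation gives roughly [0.604, 0.818].
Exact: F⁻¹(0.1) = 0.600; F⁻¹(0.9) = 0.816.

[0.600, 0.816]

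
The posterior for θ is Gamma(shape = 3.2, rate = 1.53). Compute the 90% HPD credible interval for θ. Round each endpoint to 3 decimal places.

The posterior is unimodal and skewed, so the HPD interval has equal density at both endpoints and is the shortest 90% interval.
Solving f(0.348) = f(3.777) with F(3.777) − F(0.348) = 0.90 gives [0.348, 3.777].
For comparison, the equal-tailed interval is [0.603, 4.309]; the HPD is narrower and shifted toward the mode.

[0.348, 3.777]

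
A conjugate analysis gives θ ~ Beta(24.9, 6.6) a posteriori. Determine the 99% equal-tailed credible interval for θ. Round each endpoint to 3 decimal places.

Posterior: Beta(24.9, 6.6).
Equal-tailed 99% interval: the 0.005 and 0.995 quantiles of Beta(24.9, 6.6).
Posterior mean ≈ 0.790, SD ≈ 0.071; a Normal approximation gives roughly [0.607, 0.974].
Exact: F⁻¹(0.005) = 0.578; F⁻¹(0.995) = 0.936.

[0.578, 0.936]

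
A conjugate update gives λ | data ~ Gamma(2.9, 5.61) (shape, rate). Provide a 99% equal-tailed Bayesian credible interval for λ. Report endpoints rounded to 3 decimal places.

Posterior: Gamma(shape 2.9, rate 5.61).
Equal-tailed 99% interval: Gamma(2.9, 5.61) quantiles at 0.005 and 0.995.
Posterior mean ≈ 0.517, SD ≈ 0.304; a Normal approximation gives roughly [-0.265, 1.299].
Exact: lower = 0.055; upper = 1.622.

[0.055, 1.622]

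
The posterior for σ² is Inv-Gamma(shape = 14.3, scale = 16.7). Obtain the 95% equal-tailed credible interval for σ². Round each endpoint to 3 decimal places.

[0.739, 2.121]

Inverse-Gamma(14.3, 16.7) quantiles: F⁻¹(0.025) and F⁻¹(0.975).
Equivalently, 1/σ² ~ Gamma(14.3, rate = 16.7); invert its 0.975 and 0.025 quantiles.
Posterior mean ≈ 1.256, SD ≈ 0.358; a Normal approximation gives roughly [0.554, 1.957].
Exact: lower = 0.739; upper = 2.121.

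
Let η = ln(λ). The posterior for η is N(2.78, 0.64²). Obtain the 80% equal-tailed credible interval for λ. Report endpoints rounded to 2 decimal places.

[7.10, 36.61]

On the log scale the 80% interval is 2.78 ± 1.282 × 0.64 = [1.9598, 3.6002].
Exponentiate: [e^1.9598, e^3.6002] = [7.10, 36.61].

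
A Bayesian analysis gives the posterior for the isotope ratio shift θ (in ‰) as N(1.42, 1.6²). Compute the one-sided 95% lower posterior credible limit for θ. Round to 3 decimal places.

-1.212

Need L with P(θ ≥ L) = 0.95: L = 1.42 − z_{0.05}·1.6.
z = 1.645; L = 1.42 − 1.645 × 1.6 = -1.212.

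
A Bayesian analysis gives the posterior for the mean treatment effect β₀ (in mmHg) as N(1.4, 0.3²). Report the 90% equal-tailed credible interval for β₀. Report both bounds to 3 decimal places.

The posterior is symmetric, so the 90% equal-tailed interval is β₀ = 1.4 ± z·0.3 with z = 1.645.
Half-width: 1.645 × 0.3 = 0.493.
1.4 − 0.493 = 0.907; 1.4 + 0.493 = 1.893.

[0.907, 1.893]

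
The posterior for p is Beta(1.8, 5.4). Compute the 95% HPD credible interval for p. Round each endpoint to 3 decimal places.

The posterior is unimodal and skewed, so the HPD interval has equal density at both endpoints and is the shortest 95% interval.
Solving f(0.008) = f(0.540) with F(0.540) − F(0.008) = 0.95 gives [0.008, 0.540].
For comparison, the equal-tailed interval is [0.031, 0.596]; the HPD is narrower and shifted toward the mode.

[0.008, 0.540]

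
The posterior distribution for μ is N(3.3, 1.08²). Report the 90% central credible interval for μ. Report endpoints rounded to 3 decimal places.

The posterior is symmetric, so the 90% equal-tailed interval is μ = 3.3 ± z·1.08 with z = 1.645.
Half-width: 1.645 × 1.08 = 1.776.
3.3 − 1.776 = 1.524; 3.3 + 1.776 = 5.076.

[1.524, 5.076]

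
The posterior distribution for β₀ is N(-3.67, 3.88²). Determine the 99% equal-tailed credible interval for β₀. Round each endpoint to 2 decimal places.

The posterior is symmetric, so the 99% equal-tailed interval is β₀ = -3.67 ± z·3.88 with z = 2.576.
Half-width: 2.576 × 3.88 = 9.99.
-3.67 − 9.99 = -13.66; -3.67 + 9.99 = 6.32.

[-13.66, 6.32]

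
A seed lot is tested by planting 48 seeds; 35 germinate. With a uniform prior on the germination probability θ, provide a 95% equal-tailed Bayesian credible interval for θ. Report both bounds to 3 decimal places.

Posterior: Beta(1+35, 1+13) = Beta(36, 14).
Equal-tailed 95% interval: the 0.025 and 0.975 quantiles of Beta(36, 14).
Posterior mean ≈ 0.720, SD ≈ 0.063; a Normal approximation gives roughly [0.597, 0.843].
Exact: F⁻¹(0.025) = 0.589; F⁻¹(0.975) = 0.834.

[0.589, 0.834]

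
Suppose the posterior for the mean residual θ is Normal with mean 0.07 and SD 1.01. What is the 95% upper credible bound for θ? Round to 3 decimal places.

1.731

Need U with P(θ ≤ U) = 0.95: U = 0.07 + z_{0.05}·1.01.
z = 1.645; U = 0.07 + 1.645 × 1.01 = 1.731.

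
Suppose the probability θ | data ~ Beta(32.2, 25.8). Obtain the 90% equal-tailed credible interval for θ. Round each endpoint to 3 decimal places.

[0.448, 0.661]

Posterior: Beta(32.2, 25.8).
Equal-tailed 90% interval: the 0.05 and 0.95 quantiles of Beta(32.2, 25.8).
Posterior mean ≈ 0.555, SD ≈ 0.065; a Normal approximation gives roughly [0.449, 0.662].
Exact: F⁻¹(0.05) = 0.448; F⁻¹(0.95) = 0.661.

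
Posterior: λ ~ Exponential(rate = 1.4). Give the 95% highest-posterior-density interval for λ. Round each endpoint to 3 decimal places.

[0.000, 2.140]

The exponential density is strictly decreasing on [0, ∞), so the HPD interval is anchored at 0: [0, q] with P(λ ≤ q) = 0.95.
q = −ln(1 − 0.95) / 1.4 = 2.9957 / 1.4 = 2.140.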